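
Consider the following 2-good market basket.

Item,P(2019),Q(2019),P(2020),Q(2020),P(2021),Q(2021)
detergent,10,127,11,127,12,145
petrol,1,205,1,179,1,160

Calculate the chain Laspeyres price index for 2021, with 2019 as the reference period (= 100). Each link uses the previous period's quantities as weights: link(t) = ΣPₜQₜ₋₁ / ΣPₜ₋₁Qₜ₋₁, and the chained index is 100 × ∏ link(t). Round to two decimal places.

Link 2019→2020:
ΣP(2020)Q(2019) = 11×127 + 1×205 = 1397 + 205 = 1602
ΣP(2019)Q(2019) = 10×127 + 1×205 = 1270 + 205 = 1475
link = 1602/1475 = 1.086102
Link 2020→2021:
ΣP(2021)Q(2020) = 12×127 + 1×179 = 1524 + 179 = 1703
ΣP(2020)Q(2020) = 11×127 + 1×179 = 1397 + 179 = 1576
link = 1703/1576 = 1.080584
Chained index = 100 × 1.086102 × 1.080584 = 117.3624

117.36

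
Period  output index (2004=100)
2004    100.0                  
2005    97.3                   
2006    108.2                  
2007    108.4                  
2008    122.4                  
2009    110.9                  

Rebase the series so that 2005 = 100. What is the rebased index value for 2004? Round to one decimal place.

Rebased(2004) = 100.0 / 97.3 × 100 = 102.7749

102.8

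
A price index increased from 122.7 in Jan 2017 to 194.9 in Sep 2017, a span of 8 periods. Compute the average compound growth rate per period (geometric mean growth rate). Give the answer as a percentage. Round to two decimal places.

5.95%

Growth factor = (194.9/122.7)^(1/8) = (1.588427)^(1/8) = 1.059549
Growth rate = 1.059549 − 1 = 0.059549 = 5.9549%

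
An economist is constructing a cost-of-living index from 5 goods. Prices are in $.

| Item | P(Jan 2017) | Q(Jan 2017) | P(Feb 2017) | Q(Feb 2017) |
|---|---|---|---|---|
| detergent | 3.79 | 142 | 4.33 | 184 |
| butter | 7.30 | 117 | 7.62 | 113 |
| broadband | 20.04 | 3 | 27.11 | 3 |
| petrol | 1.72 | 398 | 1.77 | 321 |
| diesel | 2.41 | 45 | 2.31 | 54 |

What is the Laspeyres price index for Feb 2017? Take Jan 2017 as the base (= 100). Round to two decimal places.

Laspeyres price index uses base-period quantities as weights.
ΣP(Feb 2017)·Q(Jan 2017) = 4.33×142 + 7.62×117 + 27.11×3 + 1.77×398 + 2.31×45 = 614.86 + 891.54 + 81.33 + 704.46 + 103.95 = 2396.14
ΣP(Jan 2017)·Q(Jan 2017) = 3.79×142 + 7.30×117 + 20.04×3 + 1.72×398 + 2.41×45 = 538.18 + 854.1 + 60.12 + 684.56 + 108.45 = 2245.41
Index = 2396.14 / 2245.41 × 100 = 106.7128

106.71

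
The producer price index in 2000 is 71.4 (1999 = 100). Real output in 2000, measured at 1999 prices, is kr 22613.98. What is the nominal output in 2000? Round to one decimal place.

16146.4

Nominal = Real × (Index/100) = 22613.98 × (71.4/100)
        = 22613.98 × 0.714 = 16146.3817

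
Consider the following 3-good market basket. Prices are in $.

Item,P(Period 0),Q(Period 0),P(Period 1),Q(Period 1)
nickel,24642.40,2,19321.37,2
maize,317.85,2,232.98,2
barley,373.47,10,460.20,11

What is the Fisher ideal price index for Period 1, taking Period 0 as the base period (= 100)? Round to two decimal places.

Laspeyres component (base-period weights):
ΣP(Period 1)Q(Period 0) = 19321.37×2 + 232.98×2 + 460.20×10 = 38642.74 + 465.96 + 4602 = 43710.7
ΣP(Period 0)Q(Period 0) = 24642.40×2 + 317.85×2 + 373.47×10 = 49284.8 + 635.7 + 3734.7 = 53655.2
L = 43710.7 / 53655.2 × 100 = 81.4659
Paasche component (current-period weights):
ΣP(Period 1)Q(Period 1) = 19321.37×2 + 232.98×2 + 460.20×11 = 38642.74 + 465.96 + 5062.2 = 44170.9
ΣP(Period 0)Q(Period 1) = 24642.40×2 + 317.85×2 + 373.47×11 = 49284.8 + 635.7 + 4108.17 = 54028.67
P = 44170.9 / 54028.67 × 100 = 81.7546
Fisher = √(L × P) = √(81.4659 × 81.7546) = 81.6101

81.61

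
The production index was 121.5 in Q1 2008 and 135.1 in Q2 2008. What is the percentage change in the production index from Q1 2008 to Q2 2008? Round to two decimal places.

11.19%

Change = (135.1 − 121.5) / 121.5 × 100
       = 13.6 / 121.5 × 100 = 11.1934%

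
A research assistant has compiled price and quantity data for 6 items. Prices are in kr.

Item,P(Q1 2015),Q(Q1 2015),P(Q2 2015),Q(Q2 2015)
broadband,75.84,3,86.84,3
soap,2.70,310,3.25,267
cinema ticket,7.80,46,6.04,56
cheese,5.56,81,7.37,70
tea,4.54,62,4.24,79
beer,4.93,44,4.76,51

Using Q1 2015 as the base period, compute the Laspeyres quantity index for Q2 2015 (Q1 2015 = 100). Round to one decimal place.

100.5

Laspeyres quantity index uses base-period prices as weights.
ΣP(Q1 2015)·Q(Q2 2015) = 75.84×3 + 2.70×267 + 7.80×56 + 5.56×70 + 4.54×79 + 4.93×51 = 227.52 + 720.9 + 436.8 + 389.2 + 358.66 + 251.43 = 2384.51
ΣP(Q1 2015)·Q(Q1 2015) = 75.84×3 + 2.70×310 + 7.80×46 + 5.56×81 + 4.54×62 + 4.93×44 = 227.52 + 837 + 358.8 + 450.36 + 281.48 + 216.92 = 2372.08
Index = 2384.51 / 2372.08 × 100 = 100.5240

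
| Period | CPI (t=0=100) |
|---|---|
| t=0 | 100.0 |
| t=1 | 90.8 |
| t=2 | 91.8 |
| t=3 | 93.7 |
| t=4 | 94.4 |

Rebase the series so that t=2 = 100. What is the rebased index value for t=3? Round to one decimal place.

102.1

Rebased(t=3) = 93.7 / 91.8 × 100 = 102.0697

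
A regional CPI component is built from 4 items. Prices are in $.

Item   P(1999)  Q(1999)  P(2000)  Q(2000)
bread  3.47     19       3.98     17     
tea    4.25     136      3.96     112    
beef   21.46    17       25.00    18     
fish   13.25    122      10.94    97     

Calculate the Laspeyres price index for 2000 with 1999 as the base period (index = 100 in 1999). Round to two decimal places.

Laspeyres price index uses base-period quantities as weights.
ΣP(2000)·Q(1999) = 3.98×19 + 3.96×136 + 25.00×17 + 10.94×122 = 75.62 + 538.56 + 425 + 1334.68 = 2373.86
ΣP(1999)·Q(1999) = 3.47×19 + 4.25×136 + 21.46×17 + 13.25×122 = 65.93 + 578 + 364.82 + 1616.5 = 2625.25
Index = 2373.86 / 2625.25 × 100 = 90.4242

90.42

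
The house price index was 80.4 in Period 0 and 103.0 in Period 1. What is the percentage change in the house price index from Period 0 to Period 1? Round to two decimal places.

28.11%

Change = (103.0 − 80.4) / 80.4 × 100
       = 22.6 / 80.4 × 100 = 28.1095%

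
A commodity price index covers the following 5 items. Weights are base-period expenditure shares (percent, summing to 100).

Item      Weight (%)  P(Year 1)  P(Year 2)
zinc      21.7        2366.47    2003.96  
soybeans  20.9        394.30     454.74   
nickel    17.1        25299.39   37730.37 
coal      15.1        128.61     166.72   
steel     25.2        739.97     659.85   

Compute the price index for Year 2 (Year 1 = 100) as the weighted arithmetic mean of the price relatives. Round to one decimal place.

zinc: 21.7 × (2003.96/2366.47) = 21.7 × 0.846814 = 18.3759
soybeans: 20.9 × (454.74/394.30) = 20.9 × 1.153284 = 24.1036
nickel: 17.1 × (37730.37/25299.39) = 17.1 × 1.491355 = 25.5022
coal: 15.1 × (166.72/128.61) = 15.1 × 1.296322 = 19.5745
steel: 25.2 × (659.85/739.97) = 25.2 × 0.891725 = 22.4715
Index = Σ wᵢ·(p₁ᵢ/p₀ᵢ) = 18.3759 + 24.1036 + 25.5022 + 19.5745 + 22.4715 = 110.0276

110.0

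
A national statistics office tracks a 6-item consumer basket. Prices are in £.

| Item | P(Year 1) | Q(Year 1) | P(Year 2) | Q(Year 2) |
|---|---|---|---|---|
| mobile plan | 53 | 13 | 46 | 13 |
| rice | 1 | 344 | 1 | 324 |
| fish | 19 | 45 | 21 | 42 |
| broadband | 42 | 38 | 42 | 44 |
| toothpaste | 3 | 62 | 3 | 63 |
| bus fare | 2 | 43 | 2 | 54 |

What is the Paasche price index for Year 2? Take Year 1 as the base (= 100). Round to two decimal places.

Paasche price index uses current-period quantities as weights.
ΣP(Year 2)·Q(Year 2) = 46×13 + 1×324 + 21×42 + 42×44 + 3×63 + 2×54 = 598 + 324 + 882 + 1848 + 189 + 108 = 3949
ΣP(Year 1)·Q(Year 2) = 53×13 + 1×324 + 19×42 + 42×44 + 3×63 + 2×54 = 689 + 324 + 798 + 1848 + 189 + 108 = 3956
Index = 3949 / 3956 × 100 = 99.8231

99.82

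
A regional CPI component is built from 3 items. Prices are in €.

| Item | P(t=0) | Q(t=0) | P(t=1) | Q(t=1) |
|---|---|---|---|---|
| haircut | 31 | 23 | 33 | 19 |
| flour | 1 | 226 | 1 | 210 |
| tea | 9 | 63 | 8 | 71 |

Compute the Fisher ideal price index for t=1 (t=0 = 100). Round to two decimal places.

98.29

Laspeyres component (base-period weights):
ΣP(t=1)Q(t=0) = 33×23 + 1×226 + 8×63 = 759 + 226 + 504 = 1489
ΣP(t=0)Q(t=0) = 31×23 + 1×226 + 9×63 = 713 + 226 + 567 = 1506
L = 1489 / 1506 × 100 = 98.8712
Paasche component (current-period weights):
ΣP(t=1)Q(t=1) = 33×19 + 1×210 + 8×71 = 627 + 210 + 568 = 1405
ΣP(t=0)Q(t=1) = 31×19 + 1×210 + 9×71 = 589 + 210 + 639 = 1438
P = 1405 / 1438 × 100 = 97.7051
Fisher = √(L × P) = √(98.8712 × 97.7051) = 98.2864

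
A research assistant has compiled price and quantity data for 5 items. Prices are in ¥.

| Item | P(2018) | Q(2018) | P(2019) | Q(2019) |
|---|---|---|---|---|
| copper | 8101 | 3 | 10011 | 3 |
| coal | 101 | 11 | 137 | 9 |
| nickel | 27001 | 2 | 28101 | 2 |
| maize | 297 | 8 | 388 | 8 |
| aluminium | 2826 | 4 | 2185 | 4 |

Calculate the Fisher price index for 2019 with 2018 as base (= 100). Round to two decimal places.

106.94

Laspeyres component (base-period weights):
ΣP(2019)Q(2018) = 10011×3 + 137×11 + 28101×2 + 388×8 + 2185×4 = 30033 + 1507 + 56202 + 3104 + 8740 = 99586
ΣP(2018)Q(2018) = 8101×3 + 101×11 + 27001×2 + 297×8 + 2826×4 = 24303 + 1111 + 54002 + 2376 + 11304 = 93096
L = 99586 / 93096 × 100 = 106.9713
Paasche component (current-period weights):
ΣP(2019)Q(2019) = 10011×3 + 137×9 + 28101×2 + 388×8 + 2185×4 = 30033 + 1233 + 56202 + 3104 + 8740 = 99312
ΣP(2018)Q(2019) = 8101×3 + 101×9 + 27001×2 + 297×8 + 2826×4 = 24303 + 909 + 54002 + 2376 + 11304 = 92894
P = 99312 / 92894 × 100 = 106.9089
Fisher = √(L × P) = √(106.9713 × 106.9089) = 106.9401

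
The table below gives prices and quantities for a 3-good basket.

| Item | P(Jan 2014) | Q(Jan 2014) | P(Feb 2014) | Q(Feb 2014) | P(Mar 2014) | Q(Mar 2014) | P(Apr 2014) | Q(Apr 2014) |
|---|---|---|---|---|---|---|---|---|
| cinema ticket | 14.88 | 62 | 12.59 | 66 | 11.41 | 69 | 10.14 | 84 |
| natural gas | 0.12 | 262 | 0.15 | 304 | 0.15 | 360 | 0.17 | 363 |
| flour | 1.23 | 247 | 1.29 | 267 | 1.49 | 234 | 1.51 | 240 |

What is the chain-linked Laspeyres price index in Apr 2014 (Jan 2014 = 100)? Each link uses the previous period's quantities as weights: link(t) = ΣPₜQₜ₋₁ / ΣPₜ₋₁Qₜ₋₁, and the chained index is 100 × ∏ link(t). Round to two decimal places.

Link Jan 2014→Feb 2014:
ΣP(Feb 2014)Q(Jan 2014) = 12.59×62 + 0.15×262 + 1.29×247 = 780.58 + 39.3 + 318.63 = 1138.51
ΣP(Jan 2014)Q(Jan 2014) = 14.88×62 + 0.12×262 + 1.23×247 = 922.56 + 31.44 + 303.81 = 1257.81
link = 1138.51/1257.81 = 0.905153
Link Feb 2014→Mar 2014:
ΣP(Mar 2014)Q(Feb 2014) = 11.41×66 + 0.15×304 + 1.49×267 = 753.06 + 45.6 + 397.83 = 1196.49
ΣP(Feb 2014)Q(Feb 2014) = 12.59×66 + 0.15×304 + 1.29×267 = 830.94 + 45.6 + 344.43 = 1220.97
link = 1196.49/1220.97 = 0.979950
Link Mar 2014→Apr 2014:
ΣP(Apr 2014)Q(Mar 2014) = 10.14×69 + 0.17×360 + 1.51×234 = 699.66 + 61.2 + 353.34 = 1114.2
ΣP(Mar 2014)Q(Mar 2014) = 11.41×69 + 0.15×360 + 1.49×234 = 787.29 + 54 + 348.66 = 1189.95
link = 1114.2/1189.95 = 0.936342
Chained index = 100 × 0.905153 × 0.979950 × 0.936342 = 83.0540

83.05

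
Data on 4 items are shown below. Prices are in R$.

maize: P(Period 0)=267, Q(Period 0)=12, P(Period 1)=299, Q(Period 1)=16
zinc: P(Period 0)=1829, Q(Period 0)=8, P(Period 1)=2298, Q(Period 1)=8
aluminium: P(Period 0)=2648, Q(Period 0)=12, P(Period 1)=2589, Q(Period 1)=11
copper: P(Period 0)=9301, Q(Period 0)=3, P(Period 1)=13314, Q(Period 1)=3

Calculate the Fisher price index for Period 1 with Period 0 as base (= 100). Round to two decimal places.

120.28

Laspeyres component (base-period weights):
ΣP(Period 1)Q(Period 0) = 299×12 + 2298×8 + 2589×12 + 13314×3 = 3588 + 18384 + 31068 + 39942 = 92982
ΣP(Period 0)Q(Period 0) = 267×12 + 1829×8 + 2648×12 + 9301×3 = 3204 + 14632 + 31776 + 27903 = 77515
L = 92982 / 77515 × 100 = 119.9536
Paasche component (current-period weights):
ΣP(Period 1)Q(Period 1) = 299×16 + 2298×8 + 2589×11 + 13314×3 = 4784 + 18384 + 28479 + 39942 = 91589
ΣP(Period 0)Q(Period 1) = 267×16 + 1829×8 + 2648×11 + 9301×3 = 4272 + 14632 + 29128 + 27903 = 75935
P = 91589 / 75935 × 100 = 120.6150
Fisher = √(L × P) = √(119.9536 × 120.6150) = 120.2838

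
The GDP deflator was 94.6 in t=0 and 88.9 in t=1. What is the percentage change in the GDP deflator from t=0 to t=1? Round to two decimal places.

Change = (88.9 − 94.6) / 94.6 × 100
       = -5.7 / 94.6 × 100 = -6.0254%

-6.03%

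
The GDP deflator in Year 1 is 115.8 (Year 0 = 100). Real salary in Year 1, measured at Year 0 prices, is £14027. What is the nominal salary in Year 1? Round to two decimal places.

16243.27

Nominal = Real × (Index/100) = 14027 × (115.8/100)
        = 14027 × 1.158 = 16243.2660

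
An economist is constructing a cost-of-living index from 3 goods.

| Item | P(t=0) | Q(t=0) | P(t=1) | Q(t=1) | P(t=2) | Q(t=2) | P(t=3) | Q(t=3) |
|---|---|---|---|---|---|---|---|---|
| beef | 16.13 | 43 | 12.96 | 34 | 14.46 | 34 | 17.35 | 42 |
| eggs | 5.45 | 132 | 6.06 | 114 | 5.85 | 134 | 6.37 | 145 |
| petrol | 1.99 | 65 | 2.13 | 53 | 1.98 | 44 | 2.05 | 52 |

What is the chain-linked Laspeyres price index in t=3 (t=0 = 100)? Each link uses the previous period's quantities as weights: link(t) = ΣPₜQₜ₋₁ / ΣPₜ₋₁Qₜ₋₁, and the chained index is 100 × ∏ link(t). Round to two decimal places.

110.82

Link t=0→t=1:
ΣP(t=1)Q(t=0) = 12.96×43 + 6.06×132 + 2.13×65 = 557.28 + 799.92 + 138.45 = 1495.65
ΣP(t=0)Q(t=0) = 16.13×43 + 5.45×132 + 1.99×65 = 693.59 + 719.4 + 129.35 = 1542.34
link = 1495.65/1542.34 = 0.969728
Link t=1→t=2:
ΣP(t=2)Q(t=1) = 14.46×34 + 5.85×114 + 1.98×53 = 491.64 + 666.9 + 104.94 = 1263.48
ΣP(t=1)Q(t=1) = 12.96×34 + 6.06×114 + 2.13×53 = 440.64 + 690.84 + 112.89 = 1244.37
link = 1263.48/1244.37 = 1.015357
Link t=2→t=3:
ΣP(t=3)Q(t=2) = 17.35×34 + 6.37×134 + 2.05×44 = 589.9 + 853.58 + 90.2 = 1533.68
ΣP(t=2)Q(t=2) = 14.46×34 + 5.85×134 + 1.98×44 = 491.64 + 783.9 + 87.12 = 1362.66
link = 1533.68/1362.66 = 1.125505
Chained index = 100 × 0.969728 × 1.015357 × 1.125505 = 110.8194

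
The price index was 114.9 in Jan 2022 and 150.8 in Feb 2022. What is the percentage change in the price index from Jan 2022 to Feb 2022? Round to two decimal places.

Change = (150.8 − 114.9) / 114.9 × 100
       = 35.9 / 114.9 × 100 = 31.2446%

31.24%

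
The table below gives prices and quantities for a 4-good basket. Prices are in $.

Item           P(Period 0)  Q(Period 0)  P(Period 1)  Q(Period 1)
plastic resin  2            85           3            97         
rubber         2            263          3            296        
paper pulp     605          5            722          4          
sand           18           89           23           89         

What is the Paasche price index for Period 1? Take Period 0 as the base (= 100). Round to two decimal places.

Paasche price index uses current-period quantities as weights.
ΣP(Period 1)·Q(Period 1) = 3×97 + 3×296 + 722×4 + 23×89 = 291 + 888 + 2888 + 2047 = 6114
ΣP(Period 0)·Q(Period 1) = 2×97 + 2×296 + 605×4 + 18×89 = 194 + 592 + 2420 + 1602 = 4808
Index = 6114 / 4808 × 100 = 127.1631

127.16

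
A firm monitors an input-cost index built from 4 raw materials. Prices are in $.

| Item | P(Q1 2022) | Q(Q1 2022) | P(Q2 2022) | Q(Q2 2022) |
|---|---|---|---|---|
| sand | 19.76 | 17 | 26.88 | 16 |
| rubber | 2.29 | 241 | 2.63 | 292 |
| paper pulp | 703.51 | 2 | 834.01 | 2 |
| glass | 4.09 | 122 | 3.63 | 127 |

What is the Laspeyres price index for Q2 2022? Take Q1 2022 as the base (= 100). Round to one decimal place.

Laspeyres price index uses base-period quantities as weights.
ΣP(Q2 2022)·Q(Q1 2022) = 26.88×17 + 2.63×241 + 834.01×2 + 3.63×122 = 456.96 + 633.83 + 1668.02 + 442.86 = 3201.67
ΣP(Q1 2022)·Q(Q1 2022) = 19.76×17 + 2.29×241 + 703.51×2 + 4.09×122 = 335.92 + 551.89 + 1407.02 + 498.98 = 2793.81
Index = 3201.67 / 2793.81 × 100 = 114.5987

114.6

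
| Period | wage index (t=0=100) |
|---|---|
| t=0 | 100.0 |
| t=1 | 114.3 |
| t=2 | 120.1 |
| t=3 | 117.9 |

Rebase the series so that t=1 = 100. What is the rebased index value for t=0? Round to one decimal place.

Rebased(t=0) = 100.0 / 114.3 × 100 = 87.4891

87.5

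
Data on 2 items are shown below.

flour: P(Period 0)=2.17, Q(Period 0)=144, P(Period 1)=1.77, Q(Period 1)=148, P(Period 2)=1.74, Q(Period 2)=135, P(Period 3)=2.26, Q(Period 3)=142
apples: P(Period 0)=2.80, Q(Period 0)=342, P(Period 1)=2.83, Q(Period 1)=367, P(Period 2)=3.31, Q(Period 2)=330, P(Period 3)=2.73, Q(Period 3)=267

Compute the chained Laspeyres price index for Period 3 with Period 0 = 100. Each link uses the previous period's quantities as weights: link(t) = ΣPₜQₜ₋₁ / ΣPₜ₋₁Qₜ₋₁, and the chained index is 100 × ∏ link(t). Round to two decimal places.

99.03

Link Period 0→Period 1:
ΣP(Period 1)Q(Period 0) = 1.77×144 + 2.83×342 = 254.88 + 967.86 = 1222.74
ΣP(Period 0)Q(Period 0) = 2.17×144 + 2.80×342 = 312.48 + 957.6 = 1270.08
link = 1222.74/1270.08 = 0.962727
Link Period 1→Period 2:
ΣP(Period 2)Q(Period 1) = 1.74×148 + 3.31×367 = 257.52 + 1214.77 = 1472.29
ΣP(Period 1)Q(Period 1) = 1.77×148 + 2.83×367 = 261.96 + 1038.61 = 1300.57
link = 1472.29/1300.57 = 1.132034
Link Period 2→Period 3:
ΣP(Period 3)Q(Period 2) = 2.26×135 + 2.73×330 = 305.1 + 900.9 = 1206
ΣP(Period 2)Q(Period 2) = 1.74×135 + 3.31×330 = 234.9 + 1092.3 = 1327.2
link = 1206/1327.2 = 0.908680
Chained index = 100 × 0.962727 × 1.132034 × 0.908680 = 99.0316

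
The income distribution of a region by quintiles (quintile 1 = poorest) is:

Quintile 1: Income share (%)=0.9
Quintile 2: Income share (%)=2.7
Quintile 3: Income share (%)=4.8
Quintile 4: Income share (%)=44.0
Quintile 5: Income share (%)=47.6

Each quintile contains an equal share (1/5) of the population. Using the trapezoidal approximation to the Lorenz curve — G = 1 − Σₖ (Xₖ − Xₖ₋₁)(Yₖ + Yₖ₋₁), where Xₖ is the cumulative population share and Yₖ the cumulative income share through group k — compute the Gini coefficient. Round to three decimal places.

0.539

Cumulative income shares Yₖ: 0.0090, 0.0360, 0.0840, 0.5240, 1.0000
Σ (Xₖ−Xₖ₋₁)(Yₖ+Yₖ₋₁) = (1/5)(0.0090+0.0000) + (1/5)(0.0360+0.0090) + (1/5)(0.0840+0.0360) + (1/5)(0.5240+0.0840) + (1/5)(1.0000+0.5240)
  = 0.0018 + 0.0090 + 0.0240 + 0.1216 + 0.3048 = 0.4612
G = 1 − 0.4612 = 0.5388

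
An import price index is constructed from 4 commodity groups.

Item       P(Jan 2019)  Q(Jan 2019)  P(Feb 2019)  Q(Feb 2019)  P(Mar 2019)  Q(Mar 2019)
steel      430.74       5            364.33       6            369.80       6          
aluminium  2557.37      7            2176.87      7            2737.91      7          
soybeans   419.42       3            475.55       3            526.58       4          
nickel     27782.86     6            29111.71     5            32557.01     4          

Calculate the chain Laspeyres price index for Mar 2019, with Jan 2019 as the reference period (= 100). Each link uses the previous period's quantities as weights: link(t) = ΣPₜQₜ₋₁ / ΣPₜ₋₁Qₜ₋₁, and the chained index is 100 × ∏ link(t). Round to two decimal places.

Link Jan 2019→Feb 2019:
ΣP(Feb 2019)Q(Jan 2019) = 364.33×5 + 2176.87×7 + 475.55×3 + 29111.71×6 = 1821.65 + 15238.09 + 1426.65 + 174670.26 = 193156.65
ΣP(Jan 2019)Q(Jan 2019) = 430.74×5 + 2557.37×7 + 419.42×3 + 27782.86×6 = 2153.7 + 17901.59 + 1258.26 + 166697.16 = 188010.71
link = 193156.65/188010.71 = 1.027370
Link Feb 2019→Mar 2019:
ΣP(Mar 2019)Q(Feb 2019) = 369.80×6 + 2737.91×7 + 526.58×3 + 32557.01×5 = 2218.8 + 19165.37 + 1579.74 + 162785.05 = 185748.96
ΣP(Feb 2019)Q(Feb 2019) = 364.33×6 + 2176.87×7 + 475.55×3 + 29111.71×5 = 2185.98 + 15238.09 + 1426.65 + 145558.55 = 164409.27
link = 185748.96/164409.27 = 1.129796
Chained index = 100 × 1.027370 × 1.129796 = 116.0719

116.07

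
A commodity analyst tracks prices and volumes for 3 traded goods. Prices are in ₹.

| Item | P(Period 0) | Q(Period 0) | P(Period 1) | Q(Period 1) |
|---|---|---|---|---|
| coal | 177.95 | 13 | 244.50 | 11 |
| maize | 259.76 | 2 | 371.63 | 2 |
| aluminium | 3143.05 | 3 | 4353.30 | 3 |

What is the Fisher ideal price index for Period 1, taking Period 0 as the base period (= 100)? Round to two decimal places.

Laspeyres component (base-period weights):
ΣP(Period 1)Q(Period 0) = 244.50×13 + 371.63×2 + 4353.30×3 = 3178.5 + 743.26 + 13059.9 = 16981.66
ΣP(Period 0)Q(Period 0) = 177.95×13 + 259.76×2 + 3143.05×3 = 2313.35 + 519.52 + 9429.15 = 12262.02
L = 16981.66 / 12262.02 × 100 = 138.4899
Paasche component (current-period weights):
ΣP(Period 1)Q(Period 1) = 244.50×11 + 371.63×2 + 4353.30×3 = 2689.5 + 743.26 + 13059.9 = 16492.66
ΣP(Period 0)Q(Period 1) = 177.95×11 + 259.76×2 + 3143.05×3 = 1957.45 + 519.52 + 9429.15 = 11906.12
P = 16492.66 / 11906.12 × 100 = 138.5225
Fisher = √(L × P) = √(138.4899 × 138.5225) = 138.5062

138.51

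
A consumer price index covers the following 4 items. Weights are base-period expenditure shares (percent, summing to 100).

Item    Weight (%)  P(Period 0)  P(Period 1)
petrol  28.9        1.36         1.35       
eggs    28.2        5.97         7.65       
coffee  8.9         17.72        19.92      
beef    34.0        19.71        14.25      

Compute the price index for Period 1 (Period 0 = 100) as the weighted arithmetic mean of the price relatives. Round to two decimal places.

petrol: 28.9 × (1.35/1.36) = 28.9 × 0.992647 = 28.6875
eggs: 28.2 × (7.65/5.97) = 28.2 × 1.281407 = 36.1357
coffee: 8.9 × (19.92/17.72) = 8.9 × 1.124153 = 10.0050
beef: 34.0 × (14.25/19.71) = 34.0 × 0.722983 = 24.5814
Index = Σ wᵢ·(p₁ᵢ/p₀ᵢ) = 28.6875 + 36.1357 + 10.0050 + 24.5814 = 99.4096

99.41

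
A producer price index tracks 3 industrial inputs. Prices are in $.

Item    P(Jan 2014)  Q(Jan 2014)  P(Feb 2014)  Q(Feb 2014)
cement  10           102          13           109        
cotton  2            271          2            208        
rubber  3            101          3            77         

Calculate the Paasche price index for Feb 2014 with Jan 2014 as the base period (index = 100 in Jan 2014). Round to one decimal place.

Paasche price index uses current-period quantities as weights.
ΣP(Feb 2014)·Q(Feb 2014) = 13×109 + 2×208 + 3×77 = 1417 + 416 + 231 = 2064
ΣP(Jan 2014)·Q(Feb 2014) = 10×109 + 2×208 + 3×77 = 1090 + 416 + 231 = 1737
Index = 2064 / 1737 × 100 = 118.8256

118.8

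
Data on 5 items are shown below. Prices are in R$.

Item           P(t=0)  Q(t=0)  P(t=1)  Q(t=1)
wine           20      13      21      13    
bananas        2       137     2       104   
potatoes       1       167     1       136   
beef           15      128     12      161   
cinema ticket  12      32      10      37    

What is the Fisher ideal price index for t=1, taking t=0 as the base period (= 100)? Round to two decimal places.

Laspeyres component (base-period weights):
ΣP(t=1)Q(t=0) = 21×13 + 2×137 + 1×167 + 12×128 + 10×32 = 273 + 274 + 167 + 1536 + 320 = 2570
ΣP(t=0)Q(t=0) = 20×13 + 2×137 + 1×167 + 15×128 + 12×32 = 260 + 274 + 167 + 1920 + 384 = 3005
L = 2570 / 3005 × 100 = 85.5241
Paasche component (current-period weights):
ΣP(t=1)Q(t=1) = 21×13 + 2×104 + 1×136 + 12×161 + 10×37 = 273 + 208 + 136 + 1932 + 370 = 2919
ΣP(t=0)Q(t=1) = 20×13 + 2×104 + 1×136 + 15×161 + 12×37 = 260 + 208 + 136 + 2415 + 444 = 3463
P = 2919 / 3463 × 100 = 84.2911
Fisher = √(L × P) = √(85.5241 × 84.2911) = 84.9054

84.91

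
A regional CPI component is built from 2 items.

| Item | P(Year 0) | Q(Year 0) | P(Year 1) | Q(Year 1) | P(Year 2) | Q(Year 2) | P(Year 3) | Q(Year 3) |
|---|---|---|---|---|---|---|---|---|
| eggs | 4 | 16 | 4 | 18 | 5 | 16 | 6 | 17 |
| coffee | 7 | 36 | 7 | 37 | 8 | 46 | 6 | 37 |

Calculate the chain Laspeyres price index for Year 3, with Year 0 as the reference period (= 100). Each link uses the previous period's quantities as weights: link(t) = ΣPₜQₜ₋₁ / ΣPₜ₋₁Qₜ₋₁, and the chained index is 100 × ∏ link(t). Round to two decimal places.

Link Year 0→Year 1:
ΣP(Year 1)Q(Year 0) = 4×16 + 7×36 = 64 + 252 = 316
ΣP(Year 0)Q(Year 0) = 4×16 + 7×36 = 64 + 252 = 316
link = 316/316 = 1.000000
Link Year 1→Year 2:
ΣP(Year 2)Q(Year 1) = 5×18 + 8×37 = 90 + 296 = 386
ΣP(Year 1)Q(Year 1) = 4×18 + 7×37 = 72 + 259 = 331
link = 386/331 = 1.166163
Link Year 2→Year 3:
ΣP(Year 3)Q(Year 2) = 6×16 + 6×46 = 96 + 276 = 372
ΣP(Year 2)Q(Year 2) = 5×16 + 8×46 = 80 + 368 = 448
link = 372/448 = 0.830357
Chained index = 100 × 1.000000 × 1.166163 × 0.830357 = 96.8332

96.83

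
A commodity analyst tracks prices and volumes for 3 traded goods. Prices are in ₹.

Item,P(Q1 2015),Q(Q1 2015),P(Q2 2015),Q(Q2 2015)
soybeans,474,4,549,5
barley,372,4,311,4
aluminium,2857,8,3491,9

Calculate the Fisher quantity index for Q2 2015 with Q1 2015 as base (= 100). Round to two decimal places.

Laspeyres component (base-period weights):
ΣP(Q1 2015)Q(Q2 2015) = 474×5 + 372×4 + 2857×9 = 2370 + 1488 + 25713 = 29571
ΣP(Q1 2015)Q(Q1 2015) = 474×4 + 372×4 + 2857×8 = 1896 + 1488 + 22856 = 26240
L = 29571 / 26240 × 100 = 112.6944
Paasche component (current-period weights):
ΣP(Q2 2015)Q(Q2 2015) = 549×5 + 311×4 + 3491×9 = 2745 + 1244 + 31419 = 35408
ΣP(Q2 2015)Q(Q1 2015) = 549×4 + 311×4 + 3491×8 = 2196 + 1244 + 27928 = 31368
P = 35408 / 31368 × 100 = 112.8794
Fisher = √(L × P) = √(112.6944 × 112.8794) = 112.7868

112.79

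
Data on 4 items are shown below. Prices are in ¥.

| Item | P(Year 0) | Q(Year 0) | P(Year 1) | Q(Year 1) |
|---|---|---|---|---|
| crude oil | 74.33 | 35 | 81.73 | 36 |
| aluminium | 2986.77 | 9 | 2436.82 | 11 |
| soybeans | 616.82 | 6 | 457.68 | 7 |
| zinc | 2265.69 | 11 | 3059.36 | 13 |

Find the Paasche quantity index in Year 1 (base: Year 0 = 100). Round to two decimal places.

Paasche quantity index uses current-period prices as weights.
ΣP(Year 1)·Q(Year 1) = 81.73×36 + 2436.82×11 + 457.68×7 + 3059.36×13 = 2942.28 + 26805.02 + 3203.76 + 39771.68 = 72722.74
ΣP(Year 1)·Q(Year 0) = 81.73×35 + 2436.82×9 + 457.68×6 + 3059.36×11 = 2860.55 + 21931.38 + 2746.08 + 33652.96 = 61190.97
Index = 72722.74 / 61190.97 × 100 = 118.8455

118.85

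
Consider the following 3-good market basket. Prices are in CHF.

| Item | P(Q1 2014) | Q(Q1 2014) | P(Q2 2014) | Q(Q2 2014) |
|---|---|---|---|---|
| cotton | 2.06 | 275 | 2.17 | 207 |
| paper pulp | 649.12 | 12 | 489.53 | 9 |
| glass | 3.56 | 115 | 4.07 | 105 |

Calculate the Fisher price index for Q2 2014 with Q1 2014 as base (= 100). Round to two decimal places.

Laspeyres component (base-period weights):
ΣP(Q2 2014)Q(Q1 2014) = 2.17×275 + 489.53×12 + 4.07×115 = 596.75 + 5874.36 + 468.05 = 6939.16
ΣP(Q1 2014)Q(Q1 2014) = 2.06×275 + 649.12×12 + 3.56×115 = 566.5 + 7789.44 + 409.4 = 8765.34
L = 6939.16 / 8765.34 × 100 = 79.1659
Paasche component (current-period weights):
ΣP(Q2 2014)Q(Q2 2014) = 2.17×207 + 489.53×9 + 4.07×105 = 449.19 + 4405.77 + 427.35 = 5282.31
ΣP(Q1 2014)Q(Q2 2014) = 2.06×207 + 649.12×9 + 3.56×105 = 426.42 + 5842.08 + 373.8 = 6642.3
P = 5282.31 / 6642.3 × 100 = 79.5253
Fisher = √(L × P) = √(79.1659 × 79.5253) = 79.3454

79.35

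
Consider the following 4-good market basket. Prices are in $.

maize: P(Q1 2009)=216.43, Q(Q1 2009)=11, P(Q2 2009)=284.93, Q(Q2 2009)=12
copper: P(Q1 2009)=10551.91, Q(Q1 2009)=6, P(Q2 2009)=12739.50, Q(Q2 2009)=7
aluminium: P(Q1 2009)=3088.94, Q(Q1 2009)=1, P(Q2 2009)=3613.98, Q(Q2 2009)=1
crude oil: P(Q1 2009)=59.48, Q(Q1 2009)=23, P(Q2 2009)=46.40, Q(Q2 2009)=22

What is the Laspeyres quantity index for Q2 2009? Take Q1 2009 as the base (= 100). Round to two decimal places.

Laspeyres quantity index uses base-period prices as weights.
ΣP(Q1 2009)·Q(Q2 2009) = 216.43×12 + 10551.91×7 + 3088.94×1 + 59.48×22 = 2597.16 + 73863.37 + 3088.94 + 1308.56 = 80858.03
ΣP(Q1 2009)·Q(Q1 2009) = 216.43×11 + 10551.91×6 + 3088.94×1 + 59.48×23 = 2380.73 + 63311.46 + 3088.94 + 1368.04 = 70149.17
Index = 80858.03 / 70149.17 × 100 = 115.2658

115.27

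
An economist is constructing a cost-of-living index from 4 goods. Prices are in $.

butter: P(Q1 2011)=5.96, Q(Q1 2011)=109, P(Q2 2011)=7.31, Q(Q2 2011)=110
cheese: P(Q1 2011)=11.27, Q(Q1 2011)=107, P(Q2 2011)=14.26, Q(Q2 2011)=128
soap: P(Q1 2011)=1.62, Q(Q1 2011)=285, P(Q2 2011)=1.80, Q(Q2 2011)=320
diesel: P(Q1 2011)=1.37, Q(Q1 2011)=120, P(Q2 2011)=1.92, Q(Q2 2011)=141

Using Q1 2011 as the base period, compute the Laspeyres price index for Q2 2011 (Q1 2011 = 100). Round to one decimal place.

123.5

Laspeyres price index uses base-period quantities as weights.
ΣP(Q2 2011)·Q(Q1 2011) = 7.31×109 + 14.26×107 + 1.80×285 + 1.92×120 = 796.79 + 1525.82 + 513 + 230.4 = 3066.01
ΣP(Q1 2011)·Q(Q1 2011) = 5.96×109 + 11.27×107 + 1.62×285 + 1.37×120 = 649.64 + 1205.89 + 461.7 + 164.4 = 2481.63
Index = 3066.01 / 2481.63 × 100 = 123.5482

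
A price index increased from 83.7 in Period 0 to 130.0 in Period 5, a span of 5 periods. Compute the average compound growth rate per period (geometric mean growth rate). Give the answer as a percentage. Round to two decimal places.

9.21%

Growth factor = (130.0/83.7)^(1/5) = (1.553166)^(1/5) = 1.092053
Growth rate = 1.092053 − 1 = 0.092053 = 9.2053%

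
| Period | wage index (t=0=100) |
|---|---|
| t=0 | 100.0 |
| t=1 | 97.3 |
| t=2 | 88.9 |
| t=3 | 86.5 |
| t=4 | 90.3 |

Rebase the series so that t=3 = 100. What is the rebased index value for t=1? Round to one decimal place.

112.5

Rebased(t=1) = 97.3 / 86.5 × 100 = 112.4855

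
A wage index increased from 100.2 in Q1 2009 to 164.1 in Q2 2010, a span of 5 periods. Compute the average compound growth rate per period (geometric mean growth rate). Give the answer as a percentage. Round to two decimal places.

Growth factor = (164.1/100.2)^(1/5) = (1.637725)^(1/5) = 1.103693
Growth rate = 1.103693 − 1 = 0.103693 = 10.3693%

10.37%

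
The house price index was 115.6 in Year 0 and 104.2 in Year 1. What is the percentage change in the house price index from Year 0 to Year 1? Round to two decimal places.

Change = (104.2 − 115.6) / 115.6 × 100
       = -11.4 / 115.6 × 100 = -9.8616%

-9.86%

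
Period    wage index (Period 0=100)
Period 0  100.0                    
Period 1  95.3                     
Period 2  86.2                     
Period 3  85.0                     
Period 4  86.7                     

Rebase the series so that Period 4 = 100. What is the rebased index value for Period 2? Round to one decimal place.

99.4

Rebased(Period 2) = 86.2 / 86.7 × 100 = 99.4233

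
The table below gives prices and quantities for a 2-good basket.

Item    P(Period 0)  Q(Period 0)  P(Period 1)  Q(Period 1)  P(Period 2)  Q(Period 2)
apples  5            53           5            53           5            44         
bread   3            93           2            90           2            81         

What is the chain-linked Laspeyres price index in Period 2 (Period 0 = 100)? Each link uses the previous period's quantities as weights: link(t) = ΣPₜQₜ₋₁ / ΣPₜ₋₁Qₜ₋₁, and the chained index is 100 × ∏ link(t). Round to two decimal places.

Link Period 0→Period 1:
ΣP(Period 1)Q(Period 0) = 5×53 + 2×93 = 265 + 186 = 451
ΣP(Period 0)Q(Period 0) = 5×53 + 3×93 = 265 + 279 = 544
link = 451/544 = 0.829044
Link Period 1→Period 2:
ΣP(Period 2)Q(Period 1) = 5×53 + 2×90 = 265 + 180 = 445
ΣP(Period 1)Q(Period 1) = 5×53 + 2×90 = 265 + 180 = 445
link = 445/445 = 1.000000
Chained index = 100 × 0.829044 × 1.000000 = 82.9044

82.90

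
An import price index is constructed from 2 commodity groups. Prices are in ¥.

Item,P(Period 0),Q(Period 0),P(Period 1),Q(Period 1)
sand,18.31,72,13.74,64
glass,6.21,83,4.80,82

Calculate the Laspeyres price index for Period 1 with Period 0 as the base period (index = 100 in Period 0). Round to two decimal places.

75.67

Laspeyres price index uses base-period quantities as weights.
ΣP(Period 1)·Q(Period 0) = 13.74×72 + 4.80×83 = 989.28 + 398.4 = 1387.68
ΣP(Period 0)·Q(Period 0) = 18.31×72 + 6.21×83 = 1318.32 + 515.43 = 1833.75
Index = 1387.68 / 1833.75 × 100 = 75.6744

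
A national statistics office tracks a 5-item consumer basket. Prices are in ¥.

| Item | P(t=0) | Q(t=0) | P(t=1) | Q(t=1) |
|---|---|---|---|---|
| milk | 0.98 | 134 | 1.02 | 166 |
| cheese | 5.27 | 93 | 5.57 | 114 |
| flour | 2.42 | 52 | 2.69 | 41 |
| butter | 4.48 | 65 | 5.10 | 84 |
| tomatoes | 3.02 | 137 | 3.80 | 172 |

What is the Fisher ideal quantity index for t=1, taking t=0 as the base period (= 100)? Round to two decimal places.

Laspeyres component (base-period weights):
ΣP(t=0)Q(t=1) = 0.98×166 + 5.27×114 + 2.42×41 + 4.48×84 + 3.02×172 = 162.68 + 600.78 + 99.22 + 376.32 + 519.44 = 1758.44
ΣP(t=0)Q(t=0) = 0.98×134 + 5.27×93 + 2.42×52 + 4.48×65 + 3.02×137 = 131.32 + 490.11 + 125.84 + 291.2 + 413.74 = 1452.21
L = 1758.44 / 1452.21 × 100 = 121.0872
Paasche component (current-period weights):
ΣP(t=1)Q(t=1) = 1.02×166 + 5.57×114 + 2.69×41 + 5.10×84 + 3.80×172 = 169.32 + 634.98 + 110.29 + 428.4 + 653.6 = 1996.59
ΣP(t=1)Q(t=0) = 1.02×134 + 5.57×93 + 2.69×52 + 5.10×65 + 3.80×137 = 136.68 + 518.01 + 139.88 + 331.5 + 520.6 = 1646.67
P = 1996.59 / 1646.67 × 100 = 121.2502
Fisher = √(L × P) = √(121.0872 × 121.2502) = 121.1686

121.17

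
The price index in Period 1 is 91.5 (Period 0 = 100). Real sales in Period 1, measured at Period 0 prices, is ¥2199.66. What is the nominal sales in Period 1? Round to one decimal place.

Nominal = Real × (Index/100) = 2199.66 × (91.5/100)
        = 2199.66 × 0.915 = 2012.6889

2012.7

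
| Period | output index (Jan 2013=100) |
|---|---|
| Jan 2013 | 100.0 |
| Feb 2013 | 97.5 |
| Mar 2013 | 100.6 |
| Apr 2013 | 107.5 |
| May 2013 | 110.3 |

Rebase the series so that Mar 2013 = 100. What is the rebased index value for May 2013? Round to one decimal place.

109.6

Rebased(May 2013) = 110.3 / 100.6 × 100 = 109.6421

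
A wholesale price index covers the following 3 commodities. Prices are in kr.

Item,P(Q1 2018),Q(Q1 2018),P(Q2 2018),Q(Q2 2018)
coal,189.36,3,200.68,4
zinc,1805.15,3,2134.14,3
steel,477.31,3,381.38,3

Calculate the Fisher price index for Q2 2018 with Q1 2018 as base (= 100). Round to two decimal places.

Laspeyres component (base-period weights):
ΣP(Q2 2018)Q(Q1 2018) = 200.68×3 + 2134.14×3 + 381.38×3 = 602.04 + 6402.42 + 1144.14 = 8148.6
ΣP(Q1 2018)Q(Q1 2018) = 189.36×3 + 1805.15×3 + 477.31×3 = 568.08 + 5415.45 + 1431.93 = 7415.46
L = 8148.6 / 7415.46 × 100 = 109.8866
Paasche component (current-period weights):
ΣP(Q2 2018)Q(Q2 2018) = 200.68×4 + 2134.14×3 + 381.38×3 = 802.72 + 6402.42 + 1144.14 = 8349.28
ΣP(Q1 2018)Q(Q2 2018) = 189.36×4 + 1805.15×3 + 477.31×3 = 757.44 + 5415.45 + 1431.93 = 7604.82
P = 8349.28 / 7604.82 × 100 = 109.7893
Fisher = √(L × P) = √(109.8866 × 109.7893) = 109.8380

109.84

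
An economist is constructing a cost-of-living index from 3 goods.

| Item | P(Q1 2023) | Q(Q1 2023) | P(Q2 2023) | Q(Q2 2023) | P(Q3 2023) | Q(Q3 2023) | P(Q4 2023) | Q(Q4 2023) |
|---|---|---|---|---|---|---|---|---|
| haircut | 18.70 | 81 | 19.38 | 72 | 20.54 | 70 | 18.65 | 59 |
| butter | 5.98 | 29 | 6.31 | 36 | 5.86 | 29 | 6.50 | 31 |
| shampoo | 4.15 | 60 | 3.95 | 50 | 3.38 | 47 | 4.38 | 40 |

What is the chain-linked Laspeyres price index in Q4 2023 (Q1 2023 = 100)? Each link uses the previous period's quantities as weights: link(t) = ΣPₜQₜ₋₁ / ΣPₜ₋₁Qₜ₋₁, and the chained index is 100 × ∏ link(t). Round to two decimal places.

100.95

Link Q1 2023→Q2 2023:
ΣP(Q2 2023)Q(Q1 2023) = 19.38×81 + 6.31×29 + 3.95×60 = 1569.78 + 182.99 + 237 = 1989.77
ΣP(Q1 2023)Q(Q1 2023) = 18.70×81 + 5.98×29 + 4.15×60 = 1514.7 + 173.42 + 249 = 1937.12
link = 1989.77/1937.12 = 1.027180
Link Q2 2023→Q3 2023:
ΣP(Q3 2023)Q(Q2 2023) = 20.54×72 + 5.86×36 + 3.38×50 = 1478.88 + 210.96 + 169 = 1858.84
ΣP(Q2 2023)Q(Q2 2023) = 19.38×72 + 6.31×36 + 3.95×50 = 1395.36 + 227.16 + 197.5 = 1820.02
link = 1858.84/1820.02 = 1.021329
Link Q3 2023→Q4 2023:
ΣP(Q4 2023)Q(Q3 2023) = 18.65×70 + 6.50×29 + 4.38×47 = 1305.5 + 188.5 + 205.86 = 1699.86
ΣP(Q3 2023)Q(Q3 2023) = 20.54×70 + 5.86×29 + 3.38×47 = 1437.8 + 169.94 + 158.86 = 1766.6
link = 1699.86/1766.6 = 0.962221
Chained index = 100 × 1.027180 × 1.021329 × 0.962221 = 100.9455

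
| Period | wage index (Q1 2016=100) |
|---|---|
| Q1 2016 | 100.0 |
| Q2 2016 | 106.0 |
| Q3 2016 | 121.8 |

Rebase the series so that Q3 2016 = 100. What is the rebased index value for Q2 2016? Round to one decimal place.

87.0

Rebased(Q2 2016) = 106.0 / 121.8 × 100 = 87.0279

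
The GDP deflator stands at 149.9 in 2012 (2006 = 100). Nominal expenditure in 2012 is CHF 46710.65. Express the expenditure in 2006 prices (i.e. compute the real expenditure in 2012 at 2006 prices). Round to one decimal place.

31161.2

Real = Nominal ÷ (Index/100) = 46710.65 ÷ (149.9/100)
     = 46710.65 ÷ 1.499 = 31161.2075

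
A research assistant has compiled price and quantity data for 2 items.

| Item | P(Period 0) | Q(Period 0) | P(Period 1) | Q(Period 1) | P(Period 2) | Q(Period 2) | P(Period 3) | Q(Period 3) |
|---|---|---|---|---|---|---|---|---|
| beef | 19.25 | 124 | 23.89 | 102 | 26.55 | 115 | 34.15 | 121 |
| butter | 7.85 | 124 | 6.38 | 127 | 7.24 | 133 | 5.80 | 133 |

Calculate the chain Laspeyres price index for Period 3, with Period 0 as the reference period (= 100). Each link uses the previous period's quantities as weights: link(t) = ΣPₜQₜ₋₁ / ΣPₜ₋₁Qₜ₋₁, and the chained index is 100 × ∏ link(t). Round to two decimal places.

145.99

Link Period 0→Period 1:
ΣP(Period 1)Q(Period 0) = 23.89×124 + 6.38×124 = 2962.36 + 791.12 = 3753.48
ΣP(Period 0)Q(Period 0) = 19.25×124 + 7.85×124 = 2387 + 973.4 = 3360.4
link = 3753.48/3360.4 = 1.116974
Link Period 1→Period 2:
ΣP(Period 2)Q(Period 1) = 26.55×102 + 7.24×127 = 2708.1 + 919.48 = 3627.58
ΣP(Period 1)Q(Period 1) = 23.89×102 + 6.38×127 = 2436.78 + 810.26 = 3247.04
link = 3627.58/3247.04 = 1.117196
Link Period 2→Period 3:
ΣP(Period 3)Q(Period 2) = 34.15×115 + 5.80×133 = 3927.25 + 771.4 = 4698.65
ΣP(Period 2)Q(Period 2) = 26.55×115 + 7.24×133 = 3053.25 + 962.92 = 4016.17
link = 4698.65/4016.17 = 1.169933
Chained index = 100 × 1.116974 × 1.117196 × 1.169933 = 145.9935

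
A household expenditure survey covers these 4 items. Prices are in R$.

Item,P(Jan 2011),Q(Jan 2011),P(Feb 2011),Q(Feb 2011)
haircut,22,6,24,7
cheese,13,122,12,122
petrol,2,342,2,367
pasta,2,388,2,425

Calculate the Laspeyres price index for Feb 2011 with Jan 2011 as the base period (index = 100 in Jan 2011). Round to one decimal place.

96.5

Laspeyres price index uses base-period quantities as weights.
ΣP(Feb 2011)·Q(Jan 2011) = 24×6 + 12×122 + 2×342 + 2×388 = 144 + 1464 + 684 + 776 = 3068
ΣP(Jan 2011)·Q(Jan 2011) = 22×6 + 13×122 + 2×342 + 2×388 = 132 + 1586 + 684 + 776 = 3178
Index = 3068 / 3178 × 100 = 96.5387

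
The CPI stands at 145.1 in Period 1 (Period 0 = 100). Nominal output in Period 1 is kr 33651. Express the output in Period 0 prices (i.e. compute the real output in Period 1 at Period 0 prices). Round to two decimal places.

23191.59

Real = Nominal ÷ (Index/100) = 33651 ÷ (145.1/100)
     = 33651 ÷ 1.451 = 23191.5920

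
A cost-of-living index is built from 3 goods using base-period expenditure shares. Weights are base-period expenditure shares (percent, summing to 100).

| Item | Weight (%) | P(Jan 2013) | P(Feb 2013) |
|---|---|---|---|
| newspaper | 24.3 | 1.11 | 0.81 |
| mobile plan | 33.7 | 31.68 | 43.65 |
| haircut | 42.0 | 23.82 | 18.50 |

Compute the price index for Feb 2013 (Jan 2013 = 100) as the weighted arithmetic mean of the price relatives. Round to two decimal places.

96.79

newspaper: 24.3 × (0.81/1.11) = 24.3 × 0.729730 = 17.7324
mobile plan: 33.7 × (43.65/31.68) = 33.7 × 1.377841 = 46.4332
haircut: 42.0 × (18.50/23.82) = 42.0 × 0.776658 = 32.6196
Index = Σ wᵢ·(p₁ᵢ/p₀ᵢ) = 17.7324 + 46.4332 + 32.6196 = 96.7853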